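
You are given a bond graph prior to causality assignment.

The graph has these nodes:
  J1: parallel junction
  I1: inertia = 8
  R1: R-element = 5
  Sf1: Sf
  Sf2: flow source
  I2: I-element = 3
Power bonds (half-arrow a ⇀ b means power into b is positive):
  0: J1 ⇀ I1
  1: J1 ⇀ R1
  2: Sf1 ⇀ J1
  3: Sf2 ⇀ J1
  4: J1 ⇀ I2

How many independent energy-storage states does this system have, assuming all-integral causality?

bond 2 stroke at Sf1  (source Sf1 imposes f)
bond 3 stroke at Sf2  (Sf2: flow source, stroke at near end)
bond 0 stroke at I1  (I1: I, integral causality)
bond 4 stroke at I2  (prefer integral on I2)
bond 1 stroke at J1  (J1: last free bond brings effort in)

2  (I1, I2 all integral)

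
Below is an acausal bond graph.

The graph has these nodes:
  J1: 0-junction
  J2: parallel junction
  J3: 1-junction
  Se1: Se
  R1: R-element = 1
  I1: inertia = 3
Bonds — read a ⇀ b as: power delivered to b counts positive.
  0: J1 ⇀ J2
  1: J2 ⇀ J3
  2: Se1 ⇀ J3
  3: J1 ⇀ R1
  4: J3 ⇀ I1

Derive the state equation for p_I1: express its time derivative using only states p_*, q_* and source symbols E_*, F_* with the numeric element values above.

dp_I1/dt = E_Se1 - p_I1/3

β2 |J3  (Se1 (Se) sets effort on bond)
β4 |I1  (I1 integral (f out))
β1 |J3  (1-jn J3 has f-setter on 4)
β0 |J2  (closing 0-jn rule on J2)
β3 |J1  (only one effort-in slot at J1)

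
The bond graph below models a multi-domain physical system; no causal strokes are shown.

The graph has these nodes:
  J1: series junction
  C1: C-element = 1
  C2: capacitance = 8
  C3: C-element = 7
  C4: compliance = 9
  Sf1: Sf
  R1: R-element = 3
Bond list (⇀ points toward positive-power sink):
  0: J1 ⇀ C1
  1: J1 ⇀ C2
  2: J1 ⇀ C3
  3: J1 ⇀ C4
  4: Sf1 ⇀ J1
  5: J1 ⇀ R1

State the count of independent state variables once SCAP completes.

4  (C1, C2, C3, C4 all integral)

b4 stroke→Sf1  (Sf1: flow source, stroke at near end)
b0 stroke→J1  (J1: bond 4 brought flow, rest push out)
b1 stroke→J1  (J1 flow already set via bond 4)
b2 stroke→J1  (J1: bond 4 brought flow, rest push out)
b3 stroke→J1  (1-jn J1 has f-setter on 4)
b5 stroke→J1  (J1: bond 4 brought flow, rest push out)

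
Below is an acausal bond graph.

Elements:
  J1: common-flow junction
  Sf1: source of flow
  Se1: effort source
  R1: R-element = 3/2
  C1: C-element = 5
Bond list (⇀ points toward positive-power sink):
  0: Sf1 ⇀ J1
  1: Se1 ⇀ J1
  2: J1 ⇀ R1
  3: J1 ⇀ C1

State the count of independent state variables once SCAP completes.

1  (C1 all integral)

#0 stroke at Sf1  (Sf1 (Sf) sets flow on bond)
#1 stroke at J1  (Se1 fixes effort; stroke away)
#2 stroke at J1  (common-f at J1 fixed by 0)
#3 stroke at J1  (J1 flow already set via bond 0)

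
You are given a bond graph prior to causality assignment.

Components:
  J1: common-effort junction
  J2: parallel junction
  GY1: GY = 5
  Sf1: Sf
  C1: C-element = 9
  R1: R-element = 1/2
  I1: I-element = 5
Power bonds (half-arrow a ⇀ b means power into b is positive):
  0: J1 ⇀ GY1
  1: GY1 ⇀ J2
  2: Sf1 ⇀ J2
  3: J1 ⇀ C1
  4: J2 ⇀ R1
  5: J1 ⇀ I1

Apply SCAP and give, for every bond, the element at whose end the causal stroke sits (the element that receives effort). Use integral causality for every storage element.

β0 →GY1
β1 →GY1
β2 →Sf1
β3 →J1
β4 →J2
β5 →I1

#2 stroke→Sf1  (Sf1 fixes flow; stroke at Sf1)
#3 stroke→J1  (C1 integral (e out))
#0 stroke→GY1  (common-e at J1 fixed by 3)
#5 stroke→I1  (J1: bond 3 brought effort, rest push out)
#1 stroke→GY1  (GY1: gyrator matches bond 0)
#4 stroke→J2  (closing 0-jn rule on J2)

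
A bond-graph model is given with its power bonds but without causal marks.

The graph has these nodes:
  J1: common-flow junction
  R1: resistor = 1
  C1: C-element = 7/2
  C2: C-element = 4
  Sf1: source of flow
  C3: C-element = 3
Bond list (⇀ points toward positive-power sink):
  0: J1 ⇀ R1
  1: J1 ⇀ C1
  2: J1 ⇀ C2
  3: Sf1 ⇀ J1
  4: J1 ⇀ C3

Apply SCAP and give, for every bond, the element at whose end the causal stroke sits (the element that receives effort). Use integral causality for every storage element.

bond 0 stroke at J1
bond 1 stroke at J1
bond 2 stroke at J1
bond 3 stroke at Sf1
bond 4 stroke at J1

β3 →Sf1  (Sf1 (Sf) sets flow on bond)
β0 →J1  (common-f at J1 fixed by 3)
β1 →J1  (J1 flow already set via bond 3)
β2 →J1  (J1 flow already set via bond 3)
β4 →J1  (J1 flow already set via bond 3)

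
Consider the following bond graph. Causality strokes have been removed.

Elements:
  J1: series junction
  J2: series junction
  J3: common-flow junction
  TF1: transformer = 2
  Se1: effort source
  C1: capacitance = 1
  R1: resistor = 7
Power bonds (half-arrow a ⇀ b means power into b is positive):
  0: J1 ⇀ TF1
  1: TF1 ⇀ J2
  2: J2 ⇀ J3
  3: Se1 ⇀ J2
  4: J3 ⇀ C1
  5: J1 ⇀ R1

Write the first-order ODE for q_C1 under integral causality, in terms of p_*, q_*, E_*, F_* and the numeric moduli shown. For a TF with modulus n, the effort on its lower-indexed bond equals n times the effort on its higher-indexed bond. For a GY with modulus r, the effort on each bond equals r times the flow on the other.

dq_C1/dt = 4*E_Se1/7 - 4*q_C1/7

b3 stroke→J2  (source Se1 imposes e)
b4 stroke→J3  (C1 outputs effort q/C1)
b2 stroke→J2  (only one flow-in slot at J3)
b1 stroke→TF1  (only one flow-in slot at J2)
b0 stroke→J1  (TF TF1: opposite of bond 1)
b5 stroke→R1  (closing 1-jn rule on J1)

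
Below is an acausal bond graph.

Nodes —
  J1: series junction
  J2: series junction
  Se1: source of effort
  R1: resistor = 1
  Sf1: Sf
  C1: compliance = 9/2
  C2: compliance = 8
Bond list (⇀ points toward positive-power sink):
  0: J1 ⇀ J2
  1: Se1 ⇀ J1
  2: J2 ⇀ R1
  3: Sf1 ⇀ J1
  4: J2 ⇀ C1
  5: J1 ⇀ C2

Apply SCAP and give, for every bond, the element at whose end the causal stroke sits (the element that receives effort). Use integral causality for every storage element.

b0 →J1
b1 →J1
b2 →J2
b3 →Sf1
b4 →J2
b5 →J1

b1 →J1  (Se1: effort source, stroke at far end)
b3 →Sf1  (Sf1: flow source, stroke at near end)
b0 →J1  (J1 flow already set via bond 3)
b5 →J1  (J1 flow already set via bond 3)
b2 →J2  (J2: bond 0 brought flow, rest push out)
b4 →J2  (J2 flow already set via bond 0)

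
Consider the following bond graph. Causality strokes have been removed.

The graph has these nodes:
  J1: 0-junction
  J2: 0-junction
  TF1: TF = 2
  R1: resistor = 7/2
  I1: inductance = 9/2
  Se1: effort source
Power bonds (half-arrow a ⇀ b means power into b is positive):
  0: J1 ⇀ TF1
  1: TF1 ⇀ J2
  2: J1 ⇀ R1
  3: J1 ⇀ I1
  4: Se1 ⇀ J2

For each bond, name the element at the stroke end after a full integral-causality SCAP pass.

#4 stroke at J2  (Se1 fixes effort; stroke away)
#1 stroke at TF1  (J2: bond 4 brought effort, rest push out)
#0 stroke at J1  (through TF1, causality passes straight; one stroke at TF1)
#2 stroke at R1  (0-jn J1 has e-setter on 0)
#3 stroke at I1  (J1: bond 0 brought effort, rest push out)

#0 →J1
#1 →TF1
#2 →R1
#3 →I1
#4 →J2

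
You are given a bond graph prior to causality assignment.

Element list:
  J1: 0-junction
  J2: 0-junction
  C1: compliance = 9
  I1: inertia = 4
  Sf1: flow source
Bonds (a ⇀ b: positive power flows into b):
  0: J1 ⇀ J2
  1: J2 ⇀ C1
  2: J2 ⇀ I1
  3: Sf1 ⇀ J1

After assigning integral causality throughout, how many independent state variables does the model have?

2  (C1, I1 all integral)

b3 stroke→Sf1  (Sf1 (Sf) sets flow on bond)
b0 stroke→J1  (J1 needs exactly one e-in)
b1 stroke→J2  (C1 outputs effort q/C1)
b2 stroke→I1  (J2: bond 1 brought effort, rest push out)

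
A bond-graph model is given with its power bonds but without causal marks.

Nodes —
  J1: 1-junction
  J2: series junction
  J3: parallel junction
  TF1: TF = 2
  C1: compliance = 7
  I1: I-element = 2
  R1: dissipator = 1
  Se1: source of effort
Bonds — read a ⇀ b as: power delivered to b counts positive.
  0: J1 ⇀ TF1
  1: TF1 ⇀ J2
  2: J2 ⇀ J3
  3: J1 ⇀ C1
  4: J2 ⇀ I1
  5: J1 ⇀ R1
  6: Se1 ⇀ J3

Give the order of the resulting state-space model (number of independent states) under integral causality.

2  (C1, I1 all integral)

#6 stroke→J3  (Se1: effort source, stroke at far end)
#2 stroke→J2  (J3 effort already set via bond 6)
#3 stroke→J1  (prefer integral on C1)
#4 stroke→I1  (I1 integral (f out))
#1 stroke→J2  (1-jn J2 has f-setter on 4)
#0 stroke→TF1  (through TF1, causality passes straight; one stroke at TF1)
#5 stroke→J1  (J1: bond 0 brought flow, rest push out)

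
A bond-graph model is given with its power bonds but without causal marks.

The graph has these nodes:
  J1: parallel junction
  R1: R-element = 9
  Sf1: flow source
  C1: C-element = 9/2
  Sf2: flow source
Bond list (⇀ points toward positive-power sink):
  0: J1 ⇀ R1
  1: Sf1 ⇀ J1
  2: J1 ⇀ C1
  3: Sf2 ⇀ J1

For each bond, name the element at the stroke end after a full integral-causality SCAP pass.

β0 →R1
β1 →Sf1
β2 →J1
β3 →Sf2

b1 stroke→Sf1  (Sf1 fixes flow; stroke at Sf1)
b3 stroke→Sf2  (Sf2 fixes flow; stroke at Sf2)
b2 stroke→J1  (C1 integral (e out))
b0 stroke→R1  (common-e at J1 fixed by 2)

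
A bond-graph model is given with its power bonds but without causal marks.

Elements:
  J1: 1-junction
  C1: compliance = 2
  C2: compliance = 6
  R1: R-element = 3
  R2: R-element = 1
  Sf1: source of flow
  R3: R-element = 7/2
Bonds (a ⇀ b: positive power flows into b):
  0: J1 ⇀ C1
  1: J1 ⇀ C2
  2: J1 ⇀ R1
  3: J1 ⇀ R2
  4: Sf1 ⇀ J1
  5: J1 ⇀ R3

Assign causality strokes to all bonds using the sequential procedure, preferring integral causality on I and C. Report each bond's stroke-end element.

b0 stroke at J1
b1 stroke at J1
b2 stroke at J1
b3 stroke at J1
b4 stroke at Sf1
b5 stroke at J1

β4 →Sf1  (Sf1: flow source, stroke at near end)
β0 →J1  (J1: bond 4 brought flow, rest push out)
β1 →J1  (J1 flow already set via bond 4)
β2 →J1  (common-f at J1 fixed by 4)
β3 →J1  (J1: bond 4 brought flow, rest push out)
β5 →J1  (J1: bond 4 brought flow, rest push out)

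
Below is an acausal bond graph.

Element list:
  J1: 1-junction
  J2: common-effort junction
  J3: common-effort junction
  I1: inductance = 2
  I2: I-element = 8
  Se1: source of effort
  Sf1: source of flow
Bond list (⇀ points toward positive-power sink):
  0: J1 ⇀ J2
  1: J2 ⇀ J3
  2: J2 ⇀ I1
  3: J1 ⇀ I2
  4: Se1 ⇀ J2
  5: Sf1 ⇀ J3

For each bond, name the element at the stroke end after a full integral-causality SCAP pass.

β0 stroke→J1
β1 stroke→J3
β2 stroke→I1
β3 stroke→I2
β4 stroke→J2
β5 stroke→Sf1

bond 4 stroke→J2  (Se1 fixes effort; stroke away)
bond 5 stroke→Sf1  (Sf1 (Sf) sets flow on bond)
bond 0 stroke→J1  (common-e at J2 fixed by 4)
bond 1 stroke→J3  (J2: bond 4 brought effort, rest push out)
bond 2 stroke→I1  (J2 effort already set via bond 4)
bond 3 stroke→I2  (only one flow-in slot at J1)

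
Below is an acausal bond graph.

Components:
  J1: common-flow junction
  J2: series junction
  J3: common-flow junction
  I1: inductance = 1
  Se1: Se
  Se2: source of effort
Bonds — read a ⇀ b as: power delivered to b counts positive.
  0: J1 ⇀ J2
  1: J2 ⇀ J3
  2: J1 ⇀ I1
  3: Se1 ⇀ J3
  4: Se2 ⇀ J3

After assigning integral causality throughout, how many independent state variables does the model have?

1  (I1 all integral)

bond 3 stroke→J3  (Se1 (Se) sets effort on bond)
bond 4 stroke→J3  (Se2 (Se) sets effort on bond)
bond 1 stroke→J2  (J3: last free bond brings flow in)
bond 0 stroke→J1  (only one flow-in slot at J2)
bond 2 stroke→I1  (J1: last free bond brings flow in)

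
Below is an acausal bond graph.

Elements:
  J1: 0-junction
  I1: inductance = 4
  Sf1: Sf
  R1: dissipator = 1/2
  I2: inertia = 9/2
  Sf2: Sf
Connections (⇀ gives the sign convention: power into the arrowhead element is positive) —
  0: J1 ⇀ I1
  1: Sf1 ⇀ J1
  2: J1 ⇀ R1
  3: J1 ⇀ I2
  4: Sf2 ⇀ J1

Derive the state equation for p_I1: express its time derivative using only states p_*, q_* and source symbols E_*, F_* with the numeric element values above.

dp_I1/dt = F_Sf1/2 + F_Sf2/2 - p_I1/8 - p_I2/9

#1 stroke at Sf1  (source Sf1 imposes f)
#4 stroke at Sf2  (Sf2 (Sf) sets flow on bond)
#0 stroke at I1  (I1: I, integral causality)
#3 stroke at I2  (I2 integral (f out))
#2 stroke at J1  (J1 needs exactly one e-in)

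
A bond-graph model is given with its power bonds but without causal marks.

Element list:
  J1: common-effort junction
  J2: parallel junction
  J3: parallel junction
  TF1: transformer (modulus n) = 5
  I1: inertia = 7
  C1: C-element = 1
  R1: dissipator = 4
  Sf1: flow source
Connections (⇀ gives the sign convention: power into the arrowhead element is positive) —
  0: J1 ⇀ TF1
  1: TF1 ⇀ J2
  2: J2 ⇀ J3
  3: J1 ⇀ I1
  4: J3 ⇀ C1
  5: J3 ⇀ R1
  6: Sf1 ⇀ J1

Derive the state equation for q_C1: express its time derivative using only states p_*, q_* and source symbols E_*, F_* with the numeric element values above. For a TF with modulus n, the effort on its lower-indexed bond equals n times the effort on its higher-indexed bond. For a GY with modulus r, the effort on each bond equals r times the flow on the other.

dq_C1/dt = 5*F_Sf1 - 5*p_I1/7 - q_C1/4

bond 6 →Sf1  (Sf1 fixes flow; stroke at Sf1)
bond 3 →I1  (I1 integral (f out))
bond 0 →J1  (only one effort-in slot at J1)
bond 1 →TF1  (TF1: transformer flips bond 0)
bond 2 →J2  (J2: last free bond brings effort in)
bond 4 →J3  (C1 outputs effort q/C1)
bond 5 →R1  (common-e at J3 fixed by 4)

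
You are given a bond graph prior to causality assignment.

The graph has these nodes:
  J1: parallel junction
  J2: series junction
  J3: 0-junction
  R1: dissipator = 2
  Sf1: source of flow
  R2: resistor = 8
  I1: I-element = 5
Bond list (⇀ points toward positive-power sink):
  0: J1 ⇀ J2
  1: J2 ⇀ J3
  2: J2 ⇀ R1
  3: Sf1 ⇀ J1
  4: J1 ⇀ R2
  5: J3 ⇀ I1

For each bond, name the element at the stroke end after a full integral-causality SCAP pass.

b0 stroke at J2
b1 stroke at J3
b2 stroke at J2
b3 stroke at Sf1
b4 stroke at J1
b5 stroke at I1

bond 3 →Sf1  (Sf1 fixes flow; stroke at Sf1)
bond 5 →I1  (prefer integral on I1)
bond 1 →J3  (closing 0-jn rule on J3)
bond 0 →J2  (J2 flow already set via bond 1)
bond 2 →J2  (J2: bond 1 brought flow, rest push out)
bond 4 →J1  (J1 needs exactly one e-in)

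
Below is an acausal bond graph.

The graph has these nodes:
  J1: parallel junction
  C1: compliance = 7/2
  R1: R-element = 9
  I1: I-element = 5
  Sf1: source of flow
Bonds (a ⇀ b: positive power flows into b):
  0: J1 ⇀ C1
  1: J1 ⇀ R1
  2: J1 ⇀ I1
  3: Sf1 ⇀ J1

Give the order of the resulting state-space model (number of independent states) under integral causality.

bond 3 |Sf1  (Sf1: flow source, stroke at near end)
bond 0 |J1  (C1: C, integral causality)
bond 1 |R1  (J1 effort already set via bond 0)
bond 2 |I1  (J1 effort already set via bond 0)

2  (C1, I1 all integral)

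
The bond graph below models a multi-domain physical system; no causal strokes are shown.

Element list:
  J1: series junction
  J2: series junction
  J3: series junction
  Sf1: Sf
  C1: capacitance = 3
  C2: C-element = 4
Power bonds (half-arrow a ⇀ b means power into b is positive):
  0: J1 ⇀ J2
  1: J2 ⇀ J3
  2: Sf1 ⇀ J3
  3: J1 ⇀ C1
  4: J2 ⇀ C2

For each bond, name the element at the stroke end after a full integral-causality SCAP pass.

#2 stroke at Sf1  (Sf1: flow source, stroke at near end)
#1 stroke at J3  (J3: bond 2 brought flow, rest push out)
#0 stroke at J2  (1-jn J2 has f-setter on 1)
#4 stroke at J2  (J2: bond 1 brought flow, rest push out)
#3 stroke at J1  (1-jn J1 has f-setter on 0)

b0 →J2
b1 →J3
b2 →Sf1
b3 →J1
b4 →J2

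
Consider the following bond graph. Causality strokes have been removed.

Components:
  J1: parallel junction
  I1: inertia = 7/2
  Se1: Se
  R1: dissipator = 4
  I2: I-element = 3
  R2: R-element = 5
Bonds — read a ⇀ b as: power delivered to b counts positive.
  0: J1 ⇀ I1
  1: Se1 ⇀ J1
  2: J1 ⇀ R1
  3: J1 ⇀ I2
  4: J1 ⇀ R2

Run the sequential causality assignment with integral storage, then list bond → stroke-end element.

b1 →J1  (source Se1 imposes e)
b0 →I1  (J1 effort already set via bond 1)
b2 →R1  (J1 effort already set via bond 1)
b3 →I2  (J1: bond 1 brought effort, rest push out)
b4 →R2  (common-e at J1 fixed by 1)

bond 0 →I1
bond 1 →J1
bond 2 →R1
bond 3 →I2
bond 4 →R2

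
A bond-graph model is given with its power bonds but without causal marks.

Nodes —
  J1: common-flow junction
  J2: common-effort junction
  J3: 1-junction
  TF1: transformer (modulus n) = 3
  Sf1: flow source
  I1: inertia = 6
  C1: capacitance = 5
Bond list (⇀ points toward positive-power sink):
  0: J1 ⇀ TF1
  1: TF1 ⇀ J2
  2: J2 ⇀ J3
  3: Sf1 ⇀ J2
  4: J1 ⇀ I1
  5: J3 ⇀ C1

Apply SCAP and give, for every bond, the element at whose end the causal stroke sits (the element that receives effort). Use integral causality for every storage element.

#0 stroke→J1
#1 stroke→TF1
#2 stroke→J2
#3 stroke→Sf1
#4 stroke→I1
#5 stroke→J3

bond 3 stroke at Sf1  (Sf1: flow source, stroke at near end)
bond 4 stroke at I1  (I1 outputs flow p/I1)
bond 0 stroke at J1  (common-f at J1 fixed by 4)
bond 1 stroke at TF1  (TF TF1: opposite of bond 0)
bond 2 stroke at J2  (only one effort-in slot at J2)
bond 5 stroke at J3  (J3 flow already set via bond 2)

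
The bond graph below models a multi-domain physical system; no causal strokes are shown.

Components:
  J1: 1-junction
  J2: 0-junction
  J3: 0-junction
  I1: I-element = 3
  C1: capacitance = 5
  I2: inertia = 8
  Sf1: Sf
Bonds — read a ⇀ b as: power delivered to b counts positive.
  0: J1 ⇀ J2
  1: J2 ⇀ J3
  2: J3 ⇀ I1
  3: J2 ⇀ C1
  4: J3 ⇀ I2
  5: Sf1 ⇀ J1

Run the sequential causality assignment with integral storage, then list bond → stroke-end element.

#0 |J1
#1 |J3
#2 |I1
#3 |J2
#4 |I2
#5 |Sf1

bond 5 →Sf1  (Sf1 (Sf) sets flow on bond)
bond 0 →J1  (J1: bond 5 brought flow, rest push out)
bond 2 →I1  (prefer integral on I1)
bond 3 →J2  (C1 integral (e out))
bond 1 →J3  (J2: bond 3 brought effort, rest push out)
bond 4 →I2  (J3: bond 1 brought effort, rest push out)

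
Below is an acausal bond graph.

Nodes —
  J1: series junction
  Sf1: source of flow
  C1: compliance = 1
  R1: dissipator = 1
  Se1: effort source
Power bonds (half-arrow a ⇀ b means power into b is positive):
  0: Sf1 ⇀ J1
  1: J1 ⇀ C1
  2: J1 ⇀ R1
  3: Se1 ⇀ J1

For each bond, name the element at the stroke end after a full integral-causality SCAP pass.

b0 stroke at Sf1  (Sf1 (Sf) sets flow on bond)
b3 stroke at J1  (Se1: effort source, stroke at far end)
b1 stroke at J1  (common-f at J1 fixed by 0)
b2 stroke at J1  (1-jn J1 has f-setter on 0)

β0 →Sf1
β1 →J1
β2 →J1
β3 →J1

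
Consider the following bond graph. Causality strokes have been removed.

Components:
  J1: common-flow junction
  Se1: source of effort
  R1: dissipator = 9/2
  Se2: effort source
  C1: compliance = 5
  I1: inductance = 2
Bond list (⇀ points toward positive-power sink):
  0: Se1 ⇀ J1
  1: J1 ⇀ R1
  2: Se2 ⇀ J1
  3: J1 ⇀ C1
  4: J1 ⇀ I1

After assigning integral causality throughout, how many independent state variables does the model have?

bond 0 stroke→J1  (Se1: effort source, stroke at far end)
bond 2 stroke→J1  (Se2 (Se) sets effort on bond)
bond 3 stroke→J1  (prefer integral on C1)
bond 4 stroke→I1  (I1 integral (f out))
bond 1 stroke→J1  (common-f at J1 fixed by 4)

2  (C1, I1 all integral)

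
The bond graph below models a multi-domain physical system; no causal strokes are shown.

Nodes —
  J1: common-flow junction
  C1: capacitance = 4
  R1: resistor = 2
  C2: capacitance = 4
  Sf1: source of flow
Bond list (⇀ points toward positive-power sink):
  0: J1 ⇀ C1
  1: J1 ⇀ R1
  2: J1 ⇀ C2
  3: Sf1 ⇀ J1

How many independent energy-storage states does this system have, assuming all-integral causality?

β3 |Sf1  (Sf1: flow source, stroke at near end)
β0 |J1  (J1: bond 3 brought flow, rest push out)
β1 |J1  (1-jn J1 has f-setter on 3)
β2 |J1  (1-jn J1 has f-setter on 3)

2  (C1, C2 all integral)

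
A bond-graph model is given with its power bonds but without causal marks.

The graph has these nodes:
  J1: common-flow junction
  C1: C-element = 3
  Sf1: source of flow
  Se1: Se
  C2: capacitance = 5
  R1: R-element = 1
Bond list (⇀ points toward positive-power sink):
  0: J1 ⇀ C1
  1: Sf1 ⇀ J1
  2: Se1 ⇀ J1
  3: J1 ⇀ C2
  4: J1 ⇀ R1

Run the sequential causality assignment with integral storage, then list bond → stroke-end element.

β0 →J1
β1 →Sf1
β2 →J1
β3 →J1
β4 →J1

β1 stroke→Sf1  (source Sf1 imposes f)
β2 stroke→J1  (Se1 (Se) sets effort on bond)
β0 stroke→J1  (J1: bond 1 brought flow, rest push out)
β3 stroke→J1  (1-jn J1 has f-setter on 1)
β4 stroke→J1  (1-jn J1 has f-setter on 1)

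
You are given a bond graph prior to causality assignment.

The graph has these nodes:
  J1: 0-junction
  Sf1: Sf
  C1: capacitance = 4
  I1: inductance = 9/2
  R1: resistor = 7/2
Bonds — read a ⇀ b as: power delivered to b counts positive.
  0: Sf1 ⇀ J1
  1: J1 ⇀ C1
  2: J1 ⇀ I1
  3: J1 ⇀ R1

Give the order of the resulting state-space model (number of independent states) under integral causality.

2  (C1, I1 all integral)

b0 stroke at Sf1  (Sf1 (Sf) sets flow on bond)
b1 stroke at J1  (prefer integral on C1)
b2 stroke at I1  (0-jn J1 has e-setter on 1)
b3 stroke at R1  (common-e at J1 fixed by 1)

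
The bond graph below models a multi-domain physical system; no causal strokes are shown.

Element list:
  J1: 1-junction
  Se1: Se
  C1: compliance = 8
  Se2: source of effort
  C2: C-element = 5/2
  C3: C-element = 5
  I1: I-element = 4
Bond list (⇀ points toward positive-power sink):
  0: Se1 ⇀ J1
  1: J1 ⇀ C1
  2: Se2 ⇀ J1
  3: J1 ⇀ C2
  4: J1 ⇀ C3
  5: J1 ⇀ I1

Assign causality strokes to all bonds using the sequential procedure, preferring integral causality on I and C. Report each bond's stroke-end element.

b0 →J1  (Se1: effort source, stroke at far end)
b2 →J1  (source Se2 imposes e)
b1 →J1  (C1 outputs effort q/C1)
b3 →J1  (prefer integral on C2)
b4 →J1  (C3 outputs effort q/C3)
b5 →I1  (J1: last free bond brings flow in)

b0 →J1
b1 →J1
b2 →J1
b3 →J1
b4 →J1
b5 →I1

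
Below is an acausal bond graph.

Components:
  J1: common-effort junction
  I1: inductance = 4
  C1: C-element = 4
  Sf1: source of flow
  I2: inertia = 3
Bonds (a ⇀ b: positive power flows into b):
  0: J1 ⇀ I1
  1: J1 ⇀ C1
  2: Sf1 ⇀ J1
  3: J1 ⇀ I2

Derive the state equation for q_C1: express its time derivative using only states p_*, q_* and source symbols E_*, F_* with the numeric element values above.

β2 |Sf1  (Sf1 fixes flow; stroke at Sf1)
β0 |I1  (I1 integral (f out))
β1 |J1  (C1 integral (e out))
β3 |I2  (J1 effort already set via bond 1)

dq_C1/dt = F_Sf1 - p_I1/4 - p_I2/3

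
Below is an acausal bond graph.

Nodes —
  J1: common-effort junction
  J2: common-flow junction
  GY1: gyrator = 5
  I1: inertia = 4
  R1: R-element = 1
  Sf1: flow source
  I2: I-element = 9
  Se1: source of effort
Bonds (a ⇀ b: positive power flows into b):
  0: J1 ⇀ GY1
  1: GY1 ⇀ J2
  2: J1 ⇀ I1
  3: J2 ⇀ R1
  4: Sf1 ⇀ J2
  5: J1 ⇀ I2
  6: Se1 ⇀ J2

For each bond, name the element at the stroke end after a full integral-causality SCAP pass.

β4 stroke→Sf1  (Sf1: flow source, stroke at near end)
β6 stroke→J2  (Se1 fixes effort; stroke away)
β1 stroke→J2  (1-jn J2 has f-setter on 4)
β3 stroke→J2  (1-jn J2 has f-setter on 4)
β0 stroke→J1  (through GY1, causality inverts; strokes same side of GY1)
β2 stroke→I1  (0-jn J1 has e-setter on 0)
β5 stroke→I2  (J1 effort already set via bond 0)

bond 0 |J1
bond 1 |J2
bond 2 |I1
bond 3 |J2
bond 4 |Sf1
bond 5 |I2
bond 6 |J2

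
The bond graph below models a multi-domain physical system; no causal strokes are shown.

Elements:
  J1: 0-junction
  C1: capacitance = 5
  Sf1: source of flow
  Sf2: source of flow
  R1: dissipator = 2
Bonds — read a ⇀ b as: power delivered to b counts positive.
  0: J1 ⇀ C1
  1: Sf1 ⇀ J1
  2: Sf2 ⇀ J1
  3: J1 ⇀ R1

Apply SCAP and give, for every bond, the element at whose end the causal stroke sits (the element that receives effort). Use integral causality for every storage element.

bond 0 |J1
bond 1 |Sf1
bond 2 |Sf2
bond 3 |R1

β1 |Sf1  (source Sf1 imposes f)
β2 |Sf2  (source Sf2 imposes f)
β0 |J1  (prefer integral on C1)
β3 |R1  (0-jn J1 has e-setter on 0)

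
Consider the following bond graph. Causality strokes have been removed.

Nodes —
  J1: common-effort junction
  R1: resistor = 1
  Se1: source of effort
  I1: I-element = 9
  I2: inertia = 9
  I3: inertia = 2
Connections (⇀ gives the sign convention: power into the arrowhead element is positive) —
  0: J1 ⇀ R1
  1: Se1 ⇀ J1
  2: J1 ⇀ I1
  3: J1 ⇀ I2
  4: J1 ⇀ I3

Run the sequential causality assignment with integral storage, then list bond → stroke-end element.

b1 |J1  (Se1: effort source, stroke at far end)
b0 |R1  (J1 effort already set via bond 1)
b2 |I1  (J1 effort already set via bond 1)
b3 |I2  (common-e at J1 fixed by 1)
b4 |I3  (J1 effort already set via bond 1)

bond 0 stroke at R1
bond 1 stroke at J1
bond 2 stroke at I1
bond 3 stroke at I2
bond 4 stroke at I3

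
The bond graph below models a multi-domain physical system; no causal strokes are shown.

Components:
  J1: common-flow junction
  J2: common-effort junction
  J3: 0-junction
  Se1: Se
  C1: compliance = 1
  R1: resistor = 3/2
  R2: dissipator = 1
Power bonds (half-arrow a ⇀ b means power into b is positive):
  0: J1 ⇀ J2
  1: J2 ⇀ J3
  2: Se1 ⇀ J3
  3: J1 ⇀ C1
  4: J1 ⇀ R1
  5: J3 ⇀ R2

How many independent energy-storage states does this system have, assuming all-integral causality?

1  (C1 all integral)

bond 2 stroke at J3  (Se1: effort source, stroke at far end)
bond 1 stroke at J2  (J3 effort already set via bond 2)
bond 5 stroke at R2  (0-jn J3 has e-setter on 2)
bond 0 stroke at J1  (0-jn J2 has e-setter on 1)
bond 3 stroke at J1  (C1: C, integral causality)
bond 4 stroke at R1  (J1 needs exactly one f-in)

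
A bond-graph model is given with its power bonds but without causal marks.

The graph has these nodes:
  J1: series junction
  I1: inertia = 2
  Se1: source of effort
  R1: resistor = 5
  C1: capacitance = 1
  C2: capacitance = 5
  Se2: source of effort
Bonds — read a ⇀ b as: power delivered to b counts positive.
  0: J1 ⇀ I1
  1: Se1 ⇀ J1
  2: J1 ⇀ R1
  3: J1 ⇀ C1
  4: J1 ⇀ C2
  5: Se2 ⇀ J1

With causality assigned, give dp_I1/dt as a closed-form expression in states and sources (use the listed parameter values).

dp_I1/dt = E_Se1 + E_Se2 - 5*p_I1/2 - q_C1 - q_C2/5

b1 stroke at J1  (Se1: effort source, stroke at far end)
b5 stroke at J1  (Se2: effort source, stroke at far end)
b0 stroke at I1  (I1 integral (f out))
b2 stroke at J1  (J1 flow already set via bond 0)
b3 stroke at J1  (common-f at J1 fixed by 0)
b4 stroke at J1  (common-f at J1 fixed by 0)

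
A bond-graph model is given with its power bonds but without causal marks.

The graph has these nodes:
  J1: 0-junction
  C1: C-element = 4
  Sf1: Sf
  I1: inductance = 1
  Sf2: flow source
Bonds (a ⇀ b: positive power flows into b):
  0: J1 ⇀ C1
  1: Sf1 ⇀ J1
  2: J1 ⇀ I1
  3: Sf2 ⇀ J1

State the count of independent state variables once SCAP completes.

2  (C1, I1 all integral)

#1 →Sf1  (Sf1 fixes flow; stroke at Sf1)
#3 →Sf2  (Sf2 (Sf) sets flow on bond)
#0 →J1  (prefer integral on C1)
#2 →I1  (J1: bond 0 brought effort, rest push out)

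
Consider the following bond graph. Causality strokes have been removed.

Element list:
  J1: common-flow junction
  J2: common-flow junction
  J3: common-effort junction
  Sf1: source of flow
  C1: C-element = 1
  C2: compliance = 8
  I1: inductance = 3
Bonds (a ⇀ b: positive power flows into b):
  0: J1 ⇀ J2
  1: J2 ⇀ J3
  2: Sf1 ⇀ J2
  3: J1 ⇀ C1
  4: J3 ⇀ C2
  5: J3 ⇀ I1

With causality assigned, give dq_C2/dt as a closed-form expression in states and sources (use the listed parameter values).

β2 →Sf1  (Sf1 fixes flow; stroke at Sf1)
β0 →J2  (J2: bond 2 brought flow, rest push out)
β1 →J2  (J2: bond 2 brought flow, rest push out)
β3 →J1  (1-jn J1 has f-setter on 0)
β4 →J3  (prefer integral on C2)
β5 →I1  (0-jn J3 has e-setter on 4)

dq_C2/dt = F_Sf1 - p_I1/3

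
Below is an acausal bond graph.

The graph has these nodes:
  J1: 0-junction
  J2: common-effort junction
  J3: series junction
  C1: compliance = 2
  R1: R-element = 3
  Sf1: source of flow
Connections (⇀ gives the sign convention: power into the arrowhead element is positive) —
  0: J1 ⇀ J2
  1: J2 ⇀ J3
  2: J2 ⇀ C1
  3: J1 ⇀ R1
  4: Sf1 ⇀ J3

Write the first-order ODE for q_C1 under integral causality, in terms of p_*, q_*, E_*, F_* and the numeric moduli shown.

dq_C1/dt = -F_Sf1 - q_C1/6

#4 →Sf1  (source Sf1 imposes f)
#1 →J3  (common-f at J3 fixed by 4)
#2 →J2  (prefer integral on C1)
#0 →J1  (0-jn J2 has e-setter on 2)
#3 →R1  (J1 effort already set via bond 0)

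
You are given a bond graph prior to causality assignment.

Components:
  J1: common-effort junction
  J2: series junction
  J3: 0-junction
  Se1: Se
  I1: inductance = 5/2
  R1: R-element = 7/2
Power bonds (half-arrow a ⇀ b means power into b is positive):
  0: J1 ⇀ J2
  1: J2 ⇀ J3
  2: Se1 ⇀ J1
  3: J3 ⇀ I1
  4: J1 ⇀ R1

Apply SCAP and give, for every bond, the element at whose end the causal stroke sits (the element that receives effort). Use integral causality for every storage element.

β0 stroke→J2
β1 stroke→J3
β2 stroke→J1
β3 stroke→I1
β4 stroke→R1

β2 stroke at J1  (Se1 (Se) sets effort on bond)
β0 stroke at J2  (0-jn J1 has e-setter on 2)
β4 stroke at R1  (J1 effort already set via bond 2)
β1 stroke at J3  (closing 1-jn rule on J2)
β3 stroke at I1  (J3 effort already set via bond 1)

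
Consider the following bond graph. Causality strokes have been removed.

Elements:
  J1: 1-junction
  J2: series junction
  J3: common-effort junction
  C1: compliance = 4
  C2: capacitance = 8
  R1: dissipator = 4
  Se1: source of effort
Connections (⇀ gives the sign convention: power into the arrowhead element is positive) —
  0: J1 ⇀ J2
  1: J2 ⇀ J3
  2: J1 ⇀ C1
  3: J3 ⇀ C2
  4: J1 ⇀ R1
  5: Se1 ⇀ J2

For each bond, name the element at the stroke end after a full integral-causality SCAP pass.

bond 0 |J1
bond 1 |J2
bond 2 |J1
bond 3 |J3
bond 4 |R1
bond 5 |J2

#5 stroke→J2  (Se1 (Se) sets effort on bond)
#2 stroke→J1  (C1 outputs effort q/C1)
#3 stroke→J3  (C2: C, integral causality)
#1 stroke→J2  (0-jn J3 has e-setter on 3)
#0 stroke→J1  (closing 1-jn rule on J2)
#4 stroke→R1  (J1: last free bond brings flow in)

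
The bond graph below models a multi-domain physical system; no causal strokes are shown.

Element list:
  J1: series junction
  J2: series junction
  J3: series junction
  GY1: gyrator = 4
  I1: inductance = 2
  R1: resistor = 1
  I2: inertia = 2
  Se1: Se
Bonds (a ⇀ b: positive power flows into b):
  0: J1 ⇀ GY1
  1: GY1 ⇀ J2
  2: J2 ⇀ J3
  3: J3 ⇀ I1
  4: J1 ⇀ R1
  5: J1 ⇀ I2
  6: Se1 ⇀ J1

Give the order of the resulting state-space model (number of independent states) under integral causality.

#6 stroke→J1  (Se1 fixes effort; stroke away)
#3 stroke→I1  (I1: I, integral causality)
#2 stroke→J3  (1-jn J3 has f-setter on 3)
#1 stroke→J2  (1-jn J2 has f-setter on 2)
#0 stroke→J1  (GY1: gyrator matches bond 1)
#5 stroke→I2  (I2 outputs flow p/I2)
#4 stroke→J1  (common-f at J1 fixed by 5)

2  (I1, I2 all integral)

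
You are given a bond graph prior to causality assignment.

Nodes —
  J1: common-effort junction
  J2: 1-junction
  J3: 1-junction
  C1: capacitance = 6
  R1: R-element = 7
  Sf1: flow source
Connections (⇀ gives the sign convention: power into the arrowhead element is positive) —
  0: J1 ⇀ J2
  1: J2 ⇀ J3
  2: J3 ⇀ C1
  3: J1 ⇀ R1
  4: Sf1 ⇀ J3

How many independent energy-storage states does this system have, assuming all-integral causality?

bond 4 |Sf1  (Sf1: flow source, stroke at near end)
bond 1 |J3  (1-jn J3 has f-setter on 4)
bond 2 |J3  (J3: bond 4 brought flow, rest push out)
bond 0 |J2  (J2 flow already set via bond 1)
bond 3 |J1  (J1: last free bond brings effort in)

1  (C1 all integral)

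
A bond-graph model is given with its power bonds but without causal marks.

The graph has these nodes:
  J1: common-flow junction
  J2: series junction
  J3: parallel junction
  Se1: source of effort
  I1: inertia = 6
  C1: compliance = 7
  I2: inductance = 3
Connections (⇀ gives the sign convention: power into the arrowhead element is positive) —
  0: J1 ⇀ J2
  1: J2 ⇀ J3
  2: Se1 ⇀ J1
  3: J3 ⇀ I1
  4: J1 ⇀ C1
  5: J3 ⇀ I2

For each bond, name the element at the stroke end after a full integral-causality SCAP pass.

β0 →J2
β1 →J3
β2 →J1
β3 →I1
β4 →J1
β5 →I2

#2 |J1  (Se1 fixes effort; stroke away)
#3 |I1  (I1 outputs flow p/I1)
#4 |J1  (C1 outputs effort q/C1)
#0 |J2  (J1: last free bond brings flow in)
#1 |J3  (J2 needs exactly one f-in)
#5 |I2  (J3: bond 1 brought effort, rest push out)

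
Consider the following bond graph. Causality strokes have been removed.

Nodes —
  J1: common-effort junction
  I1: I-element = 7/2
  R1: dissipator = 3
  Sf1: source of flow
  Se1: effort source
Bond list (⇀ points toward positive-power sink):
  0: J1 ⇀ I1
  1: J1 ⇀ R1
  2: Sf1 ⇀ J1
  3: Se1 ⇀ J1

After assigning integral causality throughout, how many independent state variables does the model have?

1  (I1 all integral)

bond 2 stroke→Sf1  (Sf1 fixes flow; stroke at Sf1)
bond 3 stroke→J1  (Se1 (Se) sets effort on bond)
bond 0 stroke→I1  (0-jn J1 has e-setter on 3)
bond 1 stroke→R1  (J1: bond 3 brought effort, rest push out)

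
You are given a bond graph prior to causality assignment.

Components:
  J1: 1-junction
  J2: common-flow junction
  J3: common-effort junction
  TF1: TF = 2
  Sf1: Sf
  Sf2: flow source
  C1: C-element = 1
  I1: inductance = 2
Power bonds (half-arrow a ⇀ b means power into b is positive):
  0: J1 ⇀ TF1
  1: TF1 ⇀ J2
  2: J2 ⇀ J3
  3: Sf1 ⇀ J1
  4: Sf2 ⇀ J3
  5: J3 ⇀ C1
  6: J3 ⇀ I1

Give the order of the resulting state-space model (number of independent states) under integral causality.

2  (C1, I1 all integral)

#3 →Sf1  (Sf1 fixes flow; stroke at Sf1)
#4 →Sf2  (Sf2 (Sf) sets flow on bond)
#0 →J1  (common-f at J1 fixed by 3)
#1 →TF1  (TF1: transformer flips bond 0)
#2 →J2  (J2 flow already set via bond 1)
#5 →J3  (C1 outputs effort q/C1)
#6 →I1  (J3 effort already set via bond 5)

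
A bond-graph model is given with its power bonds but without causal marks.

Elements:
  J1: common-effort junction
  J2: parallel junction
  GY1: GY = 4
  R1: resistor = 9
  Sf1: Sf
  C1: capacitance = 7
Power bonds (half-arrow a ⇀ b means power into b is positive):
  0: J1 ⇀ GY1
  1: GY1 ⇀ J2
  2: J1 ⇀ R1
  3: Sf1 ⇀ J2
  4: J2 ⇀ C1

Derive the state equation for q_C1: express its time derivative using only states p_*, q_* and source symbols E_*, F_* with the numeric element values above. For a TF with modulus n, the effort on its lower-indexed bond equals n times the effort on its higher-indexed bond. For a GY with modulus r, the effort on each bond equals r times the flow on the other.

#3 stroke at Sf1  (Sf1 (Sf) sets flow on bond)
#4 stroke at J2  (C1 integral (e out))
#1 stroke at GY1  (common-e at J2 fixed by 4)
#0 stroke at GY1  (GY GY1: same side as bond 1)
#2 stroke at J1  (only one effort-in slot at J1)

dq_C1/dt = F_Sf1 - 9*q_C1/112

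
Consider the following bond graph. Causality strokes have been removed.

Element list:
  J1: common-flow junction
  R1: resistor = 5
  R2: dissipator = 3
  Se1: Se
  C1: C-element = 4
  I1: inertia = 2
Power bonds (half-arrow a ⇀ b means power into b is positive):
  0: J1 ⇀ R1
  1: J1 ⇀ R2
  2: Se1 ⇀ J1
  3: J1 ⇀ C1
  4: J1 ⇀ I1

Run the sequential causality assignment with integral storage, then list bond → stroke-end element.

#0 →J1
#1 →J1
#2 →J1
#3 →J1
#4 →I1

bond 2 →J1  (Se1 (Se) sets effort on bond)
bond 3 →J1  (C1: C, integral causality)
bond 4 →I1  (I1: I, integral causality)
bond 0 →J1  (J1: bond 4 brought flow, rest push out)
bond 1 →J1  (common-f at J1 fixed by 4)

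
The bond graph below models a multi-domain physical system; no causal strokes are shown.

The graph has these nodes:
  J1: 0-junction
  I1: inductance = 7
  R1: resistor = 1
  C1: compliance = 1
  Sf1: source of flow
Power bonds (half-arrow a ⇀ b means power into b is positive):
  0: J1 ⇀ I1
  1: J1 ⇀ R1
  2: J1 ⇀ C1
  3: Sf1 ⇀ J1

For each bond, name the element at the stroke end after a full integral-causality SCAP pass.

b0 stroke at I1
b1 stroke at R1
b2 stroke at J1
b3 stroke at Sf1

β3 →Sf1  (Sf1 fixes flow; stroke at Sf1)
β0 →I1  (prefer integral on I1)
β2 →J1  (C1 outputs effort q/C1)
β1 →R1  (0-jn J1 has e-setter on 2)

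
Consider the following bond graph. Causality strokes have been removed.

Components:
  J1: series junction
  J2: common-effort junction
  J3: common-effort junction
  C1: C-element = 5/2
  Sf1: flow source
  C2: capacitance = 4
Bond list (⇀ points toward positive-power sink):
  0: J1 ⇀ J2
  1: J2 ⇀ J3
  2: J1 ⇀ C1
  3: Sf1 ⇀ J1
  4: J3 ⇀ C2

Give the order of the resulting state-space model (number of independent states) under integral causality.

2  (C1, C2 all integral)

#3 |Sf1  (Sf1 fixes flow; stroke at Sf1)
#0 |J1  (J1: bond 3 brought flow, rest push out)
#2 |J1  (1-jn J1 has f-setter on 3)
#1 |J2  (J2: last free bond brings effort in)
#4 |J3  (J3 needs exactly one e-in)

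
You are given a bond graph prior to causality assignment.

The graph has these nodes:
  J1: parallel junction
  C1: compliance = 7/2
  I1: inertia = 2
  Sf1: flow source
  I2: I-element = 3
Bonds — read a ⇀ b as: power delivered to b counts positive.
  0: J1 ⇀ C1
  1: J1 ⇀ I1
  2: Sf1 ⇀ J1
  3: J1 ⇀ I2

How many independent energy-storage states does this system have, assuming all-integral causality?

bond 2 →Sf1  (Sf1 (Sf) sets flow on bond)
bond 0 →J1  (C1 outputs effort q/C1)
bond 1 →I1  (0-jn J1 has e-setter on 0)
bond 3 →I2  (common-e at J1 fixed by 0)

3  (C1, I1, I2 all integral)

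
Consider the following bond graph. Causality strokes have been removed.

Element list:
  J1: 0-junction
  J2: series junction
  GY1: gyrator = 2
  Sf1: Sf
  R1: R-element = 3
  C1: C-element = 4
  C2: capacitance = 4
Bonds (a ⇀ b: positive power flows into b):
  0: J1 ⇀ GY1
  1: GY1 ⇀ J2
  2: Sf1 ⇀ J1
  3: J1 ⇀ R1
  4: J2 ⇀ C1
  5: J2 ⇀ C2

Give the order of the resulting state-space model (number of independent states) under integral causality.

2  (C1, C2 all integral)

β2 stroke at Sf1  (Sf1 fixes flow; stroke at Sf1)
β4 stroke at J2  (prefer integral on C1)
β5 stroke at J2  (C2 outputs effort q/C2)
β1 stroke at GY1  (only one flow-in slot at J2)
β0 stroke at GY1  (through GY1, causality inverts; strokes same side of GY1)
β3 stroke at J1  (J1 needs exactly one e-in)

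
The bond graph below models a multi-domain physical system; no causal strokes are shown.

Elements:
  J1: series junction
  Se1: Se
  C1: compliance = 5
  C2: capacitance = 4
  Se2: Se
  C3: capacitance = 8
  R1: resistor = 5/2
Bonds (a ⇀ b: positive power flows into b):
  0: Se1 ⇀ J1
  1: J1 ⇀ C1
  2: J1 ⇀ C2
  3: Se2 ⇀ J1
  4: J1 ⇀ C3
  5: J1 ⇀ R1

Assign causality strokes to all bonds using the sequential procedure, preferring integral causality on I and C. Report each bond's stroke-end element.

bond 0 stroke→J1  (Se1 (Se) sets effort on bond)
bond 3 stroke→J1  (Se2 (Se) sets effort on bond)
bond 1 stroke→J1  (C1: C, integral causality)
bond 2 stroke→J1  (C2 outputs effort q/C2)
bond 4 stroke→J1  (C3: C, integral causality)
bond 5 stroke→R1  (only one flow-in slot at J1)

b0 stroke→J1
b1 stroke→J1
b2 stroke→J1
b3 stroke→J1
b4 stroke→J1
b5 stroke→R1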